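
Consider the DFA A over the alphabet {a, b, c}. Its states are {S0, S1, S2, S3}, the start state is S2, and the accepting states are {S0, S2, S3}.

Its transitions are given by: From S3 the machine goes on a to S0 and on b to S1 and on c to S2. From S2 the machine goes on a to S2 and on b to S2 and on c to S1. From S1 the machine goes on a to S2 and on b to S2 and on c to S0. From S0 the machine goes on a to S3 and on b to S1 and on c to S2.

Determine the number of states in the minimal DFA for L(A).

3

Initial partition by acceptance: {S0,S2,S3} | {S1}.
Refine {S0,S2,S3} on symbol b: members go to different blocks, giving {S0,S3} and {S2}.
The partition is now stable with 3 blocks: {S0,S3} | {S1} | {S2}.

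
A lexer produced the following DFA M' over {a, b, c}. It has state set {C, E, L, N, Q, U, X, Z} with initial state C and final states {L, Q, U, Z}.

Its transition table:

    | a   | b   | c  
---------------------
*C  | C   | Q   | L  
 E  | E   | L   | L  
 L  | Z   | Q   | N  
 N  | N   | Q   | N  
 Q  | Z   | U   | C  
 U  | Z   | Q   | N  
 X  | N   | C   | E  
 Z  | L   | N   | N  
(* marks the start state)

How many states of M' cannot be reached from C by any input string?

Starting at C and following transitions, the reachable set is {C, L, N, Q, U, Z}. That leaves E, X unreachable — 2 in total.

2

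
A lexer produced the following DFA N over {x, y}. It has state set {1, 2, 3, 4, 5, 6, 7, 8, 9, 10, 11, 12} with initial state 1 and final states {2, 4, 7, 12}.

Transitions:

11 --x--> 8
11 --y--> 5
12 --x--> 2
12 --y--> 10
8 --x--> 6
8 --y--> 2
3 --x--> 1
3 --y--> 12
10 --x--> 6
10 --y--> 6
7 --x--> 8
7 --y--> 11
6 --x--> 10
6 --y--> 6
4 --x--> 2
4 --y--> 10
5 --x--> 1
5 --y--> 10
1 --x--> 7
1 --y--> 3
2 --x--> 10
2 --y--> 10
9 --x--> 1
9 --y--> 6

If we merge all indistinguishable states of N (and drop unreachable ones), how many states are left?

9

States {4,9} cannot be reached from the start state, so discard them.
Start with accepting vs non-accepting: {2,7,12} | {1,3,5,6,8,10,11}.
Refine {2,7,12} on symbol x: members go to different blocks, giving {2,7} and {12}.
On input x, block {1,3,5,6,8,10,11} splits into {3,5,6,8,10,11} and {1}.
On input x, block {3,5,6,8,10,11} splits into {6,8,10,11} and {3,5}.
Split {6,8,10,11} by δ(·,y) → {6,10} and {8} and {11}.
Refine {2,7} on symbol x: members go to different blocks, giving {2} and {7}.
Split {3,5} by δ(·,y) → {3} and {5}.
The partition is now stable with 9 blocks: {2} | {6,10} | {12} | {1} | {3} | {8} | {11} | {7} | {5}.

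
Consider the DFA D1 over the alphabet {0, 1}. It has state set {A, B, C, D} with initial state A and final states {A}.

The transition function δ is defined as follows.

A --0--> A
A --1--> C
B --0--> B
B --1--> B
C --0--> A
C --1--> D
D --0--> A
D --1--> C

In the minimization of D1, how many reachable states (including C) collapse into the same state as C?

First remove the unreachable states {B}; 3 states remain.
Start with accepting vs non-accepting: {A} | {C,D}.
The partition is now stable with 2 blocks: {A} | {C,D}.
The equivalence class containing C is {C,D}, of size 2.

2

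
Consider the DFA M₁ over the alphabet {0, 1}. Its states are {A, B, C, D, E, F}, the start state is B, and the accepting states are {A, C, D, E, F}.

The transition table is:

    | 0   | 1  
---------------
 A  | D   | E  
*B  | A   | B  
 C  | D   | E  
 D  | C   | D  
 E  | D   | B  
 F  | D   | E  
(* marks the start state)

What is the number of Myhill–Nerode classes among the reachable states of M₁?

Reachable states from the start: {A,B,C,D,E}. Unreachable: {F} — drop them.
P0 = {A,C,D,E} | {B}.
On input 1, block {A,C,D,E} splits into {A,C,D} and {E}.
On input 1, block {A,C,D} splits into {A,C} and {D}.
The partition is now stable with 4 blocks: {A,C} | {B} | {E} | {D}.

4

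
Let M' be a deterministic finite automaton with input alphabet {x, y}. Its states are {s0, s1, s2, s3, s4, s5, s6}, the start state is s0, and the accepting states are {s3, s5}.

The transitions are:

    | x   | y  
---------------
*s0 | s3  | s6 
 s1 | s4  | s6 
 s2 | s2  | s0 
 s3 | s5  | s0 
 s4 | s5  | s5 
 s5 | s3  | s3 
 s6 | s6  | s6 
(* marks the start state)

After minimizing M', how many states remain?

4

States {s1,s2,s4} cannot be reached from the start state, so discard them.
Initial partition by acceptance: {s3,s5} | {s0,s6}.
Refine {s3,s5} on symbol y: members go to different blocks, giving {s3} and {s5}.
Refine {s0,s6} on symbol x: members go to different blocks, giving {s0} and {s6}.
Stable partition: {s3} | {s0} | {s5} | {s6} — 4 equivalence classes.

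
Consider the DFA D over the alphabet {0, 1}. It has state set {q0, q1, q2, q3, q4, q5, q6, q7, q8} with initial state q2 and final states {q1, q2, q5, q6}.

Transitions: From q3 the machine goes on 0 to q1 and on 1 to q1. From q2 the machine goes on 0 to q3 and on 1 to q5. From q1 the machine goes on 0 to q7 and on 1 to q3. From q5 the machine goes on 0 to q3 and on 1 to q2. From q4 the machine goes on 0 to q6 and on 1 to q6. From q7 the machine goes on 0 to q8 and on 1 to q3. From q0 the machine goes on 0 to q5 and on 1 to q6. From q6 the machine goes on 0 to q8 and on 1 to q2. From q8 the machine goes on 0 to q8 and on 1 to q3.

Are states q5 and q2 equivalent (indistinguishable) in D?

First remove the unreachable states {q0,q4,q6}; 6 states remain.
P0 = {q1,q2,q5} | {q3,q7,q8}.
Split {q1,q2,q5} by δ(·,1) → {q2,q5} and {q1}.
Refine {q3,q7,q8} on symbol 0: members go to different blocks, giving {q7,q8} and {q3}.
No further refinement is possible. Final partition (4 blocks): {q2,q5} | {q7,q8} | {q1} | {q3}.
q5 and q2 lie in the same block of the stable partition, so they are equivalent — no string distinguishes them.

Yes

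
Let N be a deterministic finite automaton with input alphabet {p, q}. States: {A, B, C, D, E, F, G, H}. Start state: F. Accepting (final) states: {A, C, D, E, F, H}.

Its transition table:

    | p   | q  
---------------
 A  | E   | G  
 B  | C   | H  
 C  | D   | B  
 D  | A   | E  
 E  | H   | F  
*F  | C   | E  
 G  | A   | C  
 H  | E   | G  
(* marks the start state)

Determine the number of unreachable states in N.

0

Exploring from F, all states are eventually visited, so none are unreachable.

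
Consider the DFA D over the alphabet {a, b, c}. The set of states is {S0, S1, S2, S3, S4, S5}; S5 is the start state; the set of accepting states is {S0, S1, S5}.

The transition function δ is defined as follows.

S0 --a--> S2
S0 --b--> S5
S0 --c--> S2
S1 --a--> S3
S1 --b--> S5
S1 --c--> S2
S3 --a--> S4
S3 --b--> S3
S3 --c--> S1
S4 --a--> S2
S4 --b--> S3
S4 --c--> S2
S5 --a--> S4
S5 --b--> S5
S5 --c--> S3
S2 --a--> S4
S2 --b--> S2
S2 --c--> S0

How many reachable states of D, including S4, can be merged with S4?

All states are reachable from the start state.
Initial partition by acceptance: {S0,S1,S5} | {S2,S3,S4}.
Refine {S2,S3,S4} on symbol c: members go to different blocks, giving {S2,S3} and {S4}.
On input a, block {S0,S1,S5} splits into {S0,S1} and {S5}.
Stable partition: {S0,S1} | {S2,S3} | {S4} | {S5} — 4 equivalence classes.
State S4 belongs to the block {S4}, which has 1 states.

1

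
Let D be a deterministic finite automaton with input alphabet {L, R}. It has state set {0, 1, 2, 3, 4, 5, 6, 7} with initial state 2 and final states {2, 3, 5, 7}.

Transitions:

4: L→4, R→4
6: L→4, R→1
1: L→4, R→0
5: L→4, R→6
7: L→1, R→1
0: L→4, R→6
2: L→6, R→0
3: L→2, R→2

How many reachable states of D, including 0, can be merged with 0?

4

First remove the unreachable states {3,5,7}; 5 states remain.
P0 = {2} | {0,1,4,6}.
Stable partition: {2} | {0,1,4,6} — 2 equivalence classes.
State 0 belongs to the block {0,1,4,6}, which has 4 states.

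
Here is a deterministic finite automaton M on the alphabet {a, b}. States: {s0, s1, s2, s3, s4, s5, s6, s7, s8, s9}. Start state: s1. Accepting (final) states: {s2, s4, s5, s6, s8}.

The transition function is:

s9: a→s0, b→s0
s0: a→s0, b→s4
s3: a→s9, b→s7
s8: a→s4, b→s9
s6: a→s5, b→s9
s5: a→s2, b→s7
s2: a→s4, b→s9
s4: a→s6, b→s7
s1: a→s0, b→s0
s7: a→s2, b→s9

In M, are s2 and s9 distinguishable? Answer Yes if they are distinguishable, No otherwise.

Yes

First remove the unreachable states {s3,s8}; 8 states remain.
P0 = {s2,s4,s5,s6} | {s0,s1,s7,s9}.
On input a, block {s0,s1,s7,s9} splits into {s0,s1,s9} and {s7}.
On input b, block {s2,s4,s5,s6} splits into {s2,s6} and {s4,s5}.
On input b, block {s0,s1,s9} splits into {s1,s9} and {s0}.
No further refinement is possible. Final partition (5 blocks): {s2,s6} | {s1,s9} | {s7} | {s4,s5} | {s0}.
s2 and s9 end up in different blocks, so they are distinguishable. For instance, the string 'ε' is accepted from only s2.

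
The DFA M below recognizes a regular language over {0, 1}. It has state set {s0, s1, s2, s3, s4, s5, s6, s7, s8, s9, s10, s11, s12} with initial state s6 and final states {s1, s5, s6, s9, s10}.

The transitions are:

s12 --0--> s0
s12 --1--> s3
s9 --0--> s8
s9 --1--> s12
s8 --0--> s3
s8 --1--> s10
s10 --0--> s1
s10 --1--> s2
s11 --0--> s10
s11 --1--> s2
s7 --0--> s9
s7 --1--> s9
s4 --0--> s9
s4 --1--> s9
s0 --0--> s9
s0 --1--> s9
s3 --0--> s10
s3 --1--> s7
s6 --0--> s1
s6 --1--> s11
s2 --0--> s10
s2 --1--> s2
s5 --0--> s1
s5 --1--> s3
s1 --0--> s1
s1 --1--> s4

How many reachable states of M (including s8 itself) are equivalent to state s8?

1

First remove the unreachable states {s5}; 12 states remain.
P0 = {s1,s6,s9,s10} | {s0,s2,s3,s4,s7,s8,s11,s12}.
On input 0, block {s1,s6,s9,s10} splits into {s1,s6,s10} and {s9}.
On input 0, block {s0,s2,s3,s4,s7,s8,s11,s12} splits into {s0,s4,s7} and {s2,s3,s11} and {s8,s12}.
Refine {s1,s6,s10} on symbol 1: members go to different blocks, giving {s6,s10} and {s1}.
On input 1, block {s2,s3,s11} splits into {s2,s11} and {s3}.
Refine {s8,s12} on symbol 0: members go to different blocks, giving {s8} and {s12}.
The partition is now stable with 8 blocks: {s6,s10} | {s0,s4,s7} | {s9} | {s2,s11} | {s8} | {s1} | {s3} | {s12}.
State s8 belongs to the block {s8}, which has 1 states.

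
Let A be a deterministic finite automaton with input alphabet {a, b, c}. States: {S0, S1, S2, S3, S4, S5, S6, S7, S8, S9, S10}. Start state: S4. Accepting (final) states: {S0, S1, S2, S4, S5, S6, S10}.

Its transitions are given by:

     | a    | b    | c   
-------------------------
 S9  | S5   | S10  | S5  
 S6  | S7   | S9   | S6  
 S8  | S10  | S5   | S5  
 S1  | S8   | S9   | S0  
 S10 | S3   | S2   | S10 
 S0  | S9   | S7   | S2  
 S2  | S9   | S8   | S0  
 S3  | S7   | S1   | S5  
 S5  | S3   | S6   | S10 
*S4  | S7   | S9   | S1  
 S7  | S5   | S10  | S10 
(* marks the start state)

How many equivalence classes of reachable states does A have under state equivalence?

All states are reachable from the start state.
P0 = {S0,S1,S2,S4,S5,S6,S10} | {S3,S7,S8,S9}.
On input b, block {S0,S1,S2,S4,S5,S6,S10} splits into {S0,S1,S2,S4,S6} and {S5,S10}.
On input a, block {S3,S7,S8,S9} splits into {S7,S8,S9} and {S3}.
No further refinement is possible. Final partition (4 blocks): {S0,S1,S2,S4,S6} | {S7,S8,S9} | {S5,S10} | {S3}.

4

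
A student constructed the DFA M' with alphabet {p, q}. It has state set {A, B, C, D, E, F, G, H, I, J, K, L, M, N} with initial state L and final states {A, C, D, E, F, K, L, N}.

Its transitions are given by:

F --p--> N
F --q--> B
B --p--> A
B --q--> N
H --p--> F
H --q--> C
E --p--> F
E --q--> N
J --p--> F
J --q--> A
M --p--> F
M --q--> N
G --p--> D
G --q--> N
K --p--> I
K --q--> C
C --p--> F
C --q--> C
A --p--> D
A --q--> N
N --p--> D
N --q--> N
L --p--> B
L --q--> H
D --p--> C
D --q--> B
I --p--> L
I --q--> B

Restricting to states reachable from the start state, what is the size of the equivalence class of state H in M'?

First remove the unreachable states {E,G,I,J,K,M}; 8 states remain.
Initial partition by acceptance: {A,C,D,F,L,N} | {B,H}.
Refine {A,C,D,F,L,N} on symbol p: members go to different blocks, giving {A,C,D,F,N} and {L}.
Refine {A,C,D,F,N} on symbol q: members go to different blocks, giving {A,C,N} and {D,F}.
Refine {B,H} on symbol p: members go to different blocks, giving {B} and {H}.
No further refinement is possible. Final partition (5 blocks): {A,C,N} | {B} | {L} | {D,F} | {H}.
State H belongs to the block {H}, which has 1 states.

1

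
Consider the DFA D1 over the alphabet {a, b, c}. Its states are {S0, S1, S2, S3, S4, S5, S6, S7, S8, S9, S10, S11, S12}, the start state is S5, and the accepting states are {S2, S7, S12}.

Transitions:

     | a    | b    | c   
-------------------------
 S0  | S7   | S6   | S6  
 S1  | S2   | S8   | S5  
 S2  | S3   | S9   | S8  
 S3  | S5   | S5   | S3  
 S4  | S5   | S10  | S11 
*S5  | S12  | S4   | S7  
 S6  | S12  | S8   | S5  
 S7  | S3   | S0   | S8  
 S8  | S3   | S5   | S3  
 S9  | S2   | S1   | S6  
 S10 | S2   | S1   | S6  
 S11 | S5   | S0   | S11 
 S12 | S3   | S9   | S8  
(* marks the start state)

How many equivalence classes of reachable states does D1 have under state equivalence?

Start with accepting vs non-accepting: {S2,S7,S12} | {S0,S1,S3,S4,S5,S6,S8,S9,S10,S11}.
Split {S0,S1,S3,S4,S5,S6,S8,S9,S10,S11} by δ(·,a) → {S0,S1,S5,S6,S9,S10} and {S3,S4,S8,S11}.
On input b, block {S0,S1,S5,S6,S9,S10} splits into {S0,S9,S10} and {S1,S5,S6}.
On input a, block {S3,S4,S8,S11} splits into {S3,S4,S11} and {S8}.
Refine {S3,S4,S11} on symbol b: members go to different blocks, giving {S4,S11} and {S3}.
Refine {S1,S5,S6} on symbol b: members go to different blocks, giving {S1,S6} and {S5}.
No further refinement is possible. Final partition (7 blocks): {S2,S7,S12} | {S0,S9,S10} | {S4,S11} | {S1,S6} | {S8} | {S3} | {S5}.

7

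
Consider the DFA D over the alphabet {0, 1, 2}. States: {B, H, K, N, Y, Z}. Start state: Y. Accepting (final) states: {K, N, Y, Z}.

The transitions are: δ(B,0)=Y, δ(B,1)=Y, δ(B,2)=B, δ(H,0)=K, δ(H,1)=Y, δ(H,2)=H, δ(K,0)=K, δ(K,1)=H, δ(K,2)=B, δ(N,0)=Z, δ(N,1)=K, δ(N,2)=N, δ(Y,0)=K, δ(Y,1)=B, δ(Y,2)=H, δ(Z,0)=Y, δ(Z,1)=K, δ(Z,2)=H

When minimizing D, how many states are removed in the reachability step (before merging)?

2

Starting at Y and following transitions, the reachable set is {B, H, K, Y}. That leaves N, Z unreachable — 2 in total.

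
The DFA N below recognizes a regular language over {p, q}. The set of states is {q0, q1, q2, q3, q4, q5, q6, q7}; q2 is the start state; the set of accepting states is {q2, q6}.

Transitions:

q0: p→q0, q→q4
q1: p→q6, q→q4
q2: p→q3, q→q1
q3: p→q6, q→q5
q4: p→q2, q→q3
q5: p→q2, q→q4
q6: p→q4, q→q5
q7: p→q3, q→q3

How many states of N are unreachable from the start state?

2

BFS from q2 reaches {q1, q2, q3, q4, q5, q6}; the 2 state(s) q0, q7 are never visited.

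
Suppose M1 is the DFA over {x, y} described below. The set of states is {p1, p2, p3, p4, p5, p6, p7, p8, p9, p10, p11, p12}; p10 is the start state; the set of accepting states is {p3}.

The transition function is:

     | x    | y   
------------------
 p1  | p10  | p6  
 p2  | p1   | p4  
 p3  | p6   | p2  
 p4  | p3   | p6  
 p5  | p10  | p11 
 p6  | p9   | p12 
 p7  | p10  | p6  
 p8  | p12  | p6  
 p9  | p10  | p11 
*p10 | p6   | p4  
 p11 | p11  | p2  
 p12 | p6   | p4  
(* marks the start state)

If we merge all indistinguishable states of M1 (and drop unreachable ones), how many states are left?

Reachable states from the start: {p1,p2,p3,p4,p6,p9,p10,p11,p12}. Unreachable: {p5,p7,p8} — drop them.
Start with accepting vs non-accepting: {p3} | {p1,p2,p4,p6,p9,p10,p11,p12}.
Refine {p1,p2,p4,p6,p9,p10,p11,p12} on symbol x: members go to different blocks, giving {p1,p2,p6,p9,p10,p11,p12} and {p4}.
Refine {p1,p2,p6,p9,p10,p11,p12} on symbol y: members go to different blocks, giving {p1,p6,p9,p11} and {p2,p10,p12}.
On input x, block {p1,p6,p9,p11} splits into {p1,p9} and {p6,p11}.
On input x, block {p2,p10,p12} splits into {p10,p12} and {p2}.
Split {p6,p11} by δ(·,x) → {p6} and {p11}.
On input y, block {p1,p9} splits into {p1} and {p9}.
Stable partition: {p3} | {p1} | {p4} | {p10,p12} | {p6} | {p2} | {p11} | {p9} — 8 equivalence classes.

8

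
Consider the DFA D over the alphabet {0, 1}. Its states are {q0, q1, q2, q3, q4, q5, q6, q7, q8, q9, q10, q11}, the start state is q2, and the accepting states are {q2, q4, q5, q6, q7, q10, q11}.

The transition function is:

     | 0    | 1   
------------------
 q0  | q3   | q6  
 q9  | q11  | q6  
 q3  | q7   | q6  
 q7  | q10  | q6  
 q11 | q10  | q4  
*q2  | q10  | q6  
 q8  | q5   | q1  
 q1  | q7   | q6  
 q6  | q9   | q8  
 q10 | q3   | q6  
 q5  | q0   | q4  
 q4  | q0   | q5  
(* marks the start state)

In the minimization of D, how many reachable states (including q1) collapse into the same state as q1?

Initial partition by acceptance: {q2,q4,q5,q6,q7,q10,q11} | {q0,q1,q3,q8,q9}.
Split {q2,q4,q5,q6,q7,q10,q11} by δ(·,0) → {q4,q5,q6,q10} and {q2,q7,q11}.
Refine {q4,q5,q6,q10} on symbol 1: members go to different blocks, giving {q4,q5,q10} and {q6}.
On input 1, block {q4,q5,q10} splits into {q4,q5} and {q10}.
Refine {q0,q1,q3,q8,q9} on symbol 0: members go to different blocks, giving {q1,q3,q9} and {q0} and {q8}.
Split {q2,q7,q11} by δ(·,1) → {q2,q7} and {q11}.
Refine {q1,q3,q9} on symbol 0: members go to different blocks, giving {q1,q3} and {q9}.
No further refinement is possible. Final partition (9 blocks): {q4,q5} | {q1,q3} | {q2,q7} | {q6} | {q10} | {q0} | {q8} | {q11} | {q9}.
The equivalence class containing q1 is {q1,q3}, of size 2.

2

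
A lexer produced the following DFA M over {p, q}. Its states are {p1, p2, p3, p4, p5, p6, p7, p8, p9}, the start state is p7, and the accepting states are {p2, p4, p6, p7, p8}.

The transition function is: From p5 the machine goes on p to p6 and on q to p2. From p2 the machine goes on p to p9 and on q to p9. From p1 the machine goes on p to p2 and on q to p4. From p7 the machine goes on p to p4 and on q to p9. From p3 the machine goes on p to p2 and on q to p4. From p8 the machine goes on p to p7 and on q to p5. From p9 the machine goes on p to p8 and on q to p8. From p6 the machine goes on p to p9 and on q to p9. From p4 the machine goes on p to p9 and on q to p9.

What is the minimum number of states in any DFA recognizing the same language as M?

5

Reachable states from the start: {p2,p4,p5,p6,p7,p8,p9}. Unreachable: {p1,p3} — drop them.
Start with accepting vs non-accepting: {p2,p4,p6,p7,p8} | {p5,p9}.
On input p, block {p2,p4,p6,p7,p8} splits into {p2,p4,p6} and {p7,p8}.
Refine {p5,p9} on symbol p: members go to different blocks, giving {p5} and {p9}.
Split {p7,p8} by δ(·,p) → {p7} and {p8}.
No further refinement is possible. Final partition (5 blocks): {p2,p4,p6} | {p5} | {p7} | {p9} | {p8}.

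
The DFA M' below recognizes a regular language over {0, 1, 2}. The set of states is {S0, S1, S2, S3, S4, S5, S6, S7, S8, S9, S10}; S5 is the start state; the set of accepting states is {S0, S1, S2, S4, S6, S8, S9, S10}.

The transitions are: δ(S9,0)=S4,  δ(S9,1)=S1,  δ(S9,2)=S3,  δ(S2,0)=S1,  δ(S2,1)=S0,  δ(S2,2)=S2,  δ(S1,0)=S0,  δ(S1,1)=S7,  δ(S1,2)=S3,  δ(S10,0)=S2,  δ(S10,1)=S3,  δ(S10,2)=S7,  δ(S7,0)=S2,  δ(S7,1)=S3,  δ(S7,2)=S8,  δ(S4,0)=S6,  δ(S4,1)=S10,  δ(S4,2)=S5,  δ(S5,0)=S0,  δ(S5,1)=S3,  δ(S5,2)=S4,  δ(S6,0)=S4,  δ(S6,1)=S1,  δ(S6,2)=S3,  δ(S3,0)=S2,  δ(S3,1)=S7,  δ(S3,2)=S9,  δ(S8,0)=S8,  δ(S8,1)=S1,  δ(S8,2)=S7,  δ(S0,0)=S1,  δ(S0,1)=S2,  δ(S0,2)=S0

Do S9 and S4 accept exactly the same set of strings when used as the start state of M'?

All states are reachable from the start state.
P0 = {S0,S1,S2,S4,S6,S8,S9,S10} | {S3,S5,S7}.
On input 1, block {S0,S1,S2,S4,S6,S8,S9,S10} splits into {S0,S2,S4,S6,S8,S9} and {S1,S10}.
Refine {S0,S2,S4,S6,S8,S9} on symbol 0: members go to different blocks, giving {S4,S6,S8,S9} and {S0,S2}.
No further refinement is possible. Final partition (4 blocks): {S4,S6,S8,S9} | {S3,S5,S7} | {S1,S10} | {S0,S2}.
S9 and S4 lie in the same block of the stable partition, so they are equivalent — no string distinguishes them.

Yes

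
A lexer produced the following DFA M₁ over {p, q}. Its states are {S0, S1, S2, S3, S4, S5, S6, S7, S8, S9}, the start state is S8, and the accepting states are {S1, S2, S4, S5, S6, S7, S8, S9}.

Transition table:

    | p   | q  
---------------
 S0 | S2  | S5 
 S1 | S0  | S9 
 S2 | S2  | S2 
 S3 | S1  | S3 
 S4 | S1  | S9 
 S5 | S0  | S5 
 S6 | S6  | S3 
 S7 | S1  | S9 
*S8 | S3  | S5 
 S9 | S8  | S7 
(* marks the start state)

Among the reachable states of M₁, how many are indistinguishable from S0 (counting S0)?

1

Reachable states from the start: {S0,S1,S2,S3,S5,S7,S8,S9}. Unreachable: {S4,S6} — drop them.
Start with accepting vs non-accepting: {S1,S2,S5,S7,S8,S9} | {S0,S3}.
On input p, block {S1,S2,S5,S7,S8,S9} splits into {S1,S5,S8} and {S2,S7,S9}.
On input q, block {S1,S5,S8} splits into {S5,S8} and {S1}.
Refine {S0,S3} on symbol p: members go to different blocks, giving {S0} and {S3}.
Refine {S5,S8} on symbol p: members go to different blocks, giving {S5} and {S8}.
On input p, block {S2,S7,S9} splits into {S2} and {S7} and {S9}.
Stable partition: {S5} | {S0} | {S2} | {S1} | {S3} | {S8} | {S7} | {S9} — 8 equivalence classes.
The equivalence class containing S0 is {S0}, of size 1.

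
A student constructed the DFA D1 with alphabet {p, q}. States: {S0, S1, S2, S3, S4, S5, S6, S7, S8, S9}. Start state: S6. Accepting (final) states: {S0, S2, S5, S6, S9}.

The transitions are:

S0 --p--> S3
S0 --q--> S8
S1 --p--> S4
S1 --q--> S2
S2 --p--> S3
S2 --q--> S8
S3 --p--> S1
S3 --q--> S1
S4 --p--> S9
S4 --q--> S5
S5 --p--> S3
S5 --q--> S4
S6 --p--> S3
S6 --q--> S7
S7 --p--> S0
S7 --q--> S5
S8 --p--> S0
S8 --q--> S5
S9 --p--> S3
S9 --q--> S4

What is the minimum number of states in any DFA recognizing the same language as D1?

Every state is reachable, so we keep all 10.
Start with accepting vs non-accepting: {S0,S2,S5,S6,S9} | {S1,S3,S4,S7,S8}.
Refine {S1,S3,S4,S7,S8} on symbol p: members go to different blocks, giving {S4,S7,S8} and {S1,S3}.
On input p, block {S1,S3} splits into {S1} and {S3}.
No further refinement is possible. Final partition (4 blocks): {S0,S2,S5,S6,S9} | {S4,S7,S8} | {S1} | {S3}.

4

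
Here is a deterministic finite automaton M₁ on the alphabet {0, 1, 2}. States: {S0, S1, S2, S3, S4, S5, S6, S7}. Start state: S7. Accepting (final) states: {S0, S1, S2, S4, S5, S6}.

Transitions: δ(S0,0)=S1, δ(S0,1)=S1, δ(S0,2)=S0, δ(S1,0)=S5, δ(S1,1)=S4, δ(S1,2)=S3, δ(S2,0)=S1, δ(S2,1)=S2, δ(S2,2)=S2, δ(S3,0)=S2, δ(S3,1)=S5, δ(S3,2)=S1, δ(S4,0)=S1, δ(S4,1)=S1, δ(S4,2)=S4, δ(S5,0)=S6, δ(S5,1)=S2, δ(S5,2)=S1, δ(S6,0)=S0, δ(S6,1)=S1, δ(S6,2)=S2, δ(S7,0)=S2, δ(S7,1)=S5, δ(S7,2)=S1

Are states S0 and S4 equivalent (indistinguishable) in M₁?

Yes

Every state is reachable, so we keep all 8.
Initial partition by acceptance: {S0,S1,S2,S4,S5,S6} | {S3,S7}.
Refine {S0,S1,S2,S4,S5,S6} on symbol 2: members go to different blocks, giving {S0,S2,S4,S5,S6} and {S1}.
Split {S0,S2,S4,S5,S6} by δ(·,0) → {S0,S2,S4} and {S5,S6}.
Split {S0,S2,S4} by δ(·,1) → {S0,S4} and {S2}.
On input 0, block {S5,S6} splits into {S5} and {S6}.
Stable partition: {S0,S4} | {S3,S7} | {S1} | {S5} | {S2} | {S6} — 6 equivalence classes.
S0 and S4 lie in the same block of the stable partition, so they are equivalent — no string distinguishes them.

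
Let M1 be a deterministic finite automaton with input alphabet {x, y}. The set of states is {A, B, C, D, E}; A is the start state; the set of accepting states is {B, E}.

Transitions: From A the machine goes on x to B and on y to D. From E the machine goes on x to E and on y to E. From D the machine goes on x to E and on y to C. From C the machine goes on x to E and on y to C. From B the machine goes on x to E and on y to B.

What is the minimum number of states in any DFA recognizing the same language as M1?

Every state is reachable, so we keep all 5.
P0 = {B,E} | {A,C,D}.
Stable partition: {B,E} | {A,C,D} — 2 equivalence classes.

2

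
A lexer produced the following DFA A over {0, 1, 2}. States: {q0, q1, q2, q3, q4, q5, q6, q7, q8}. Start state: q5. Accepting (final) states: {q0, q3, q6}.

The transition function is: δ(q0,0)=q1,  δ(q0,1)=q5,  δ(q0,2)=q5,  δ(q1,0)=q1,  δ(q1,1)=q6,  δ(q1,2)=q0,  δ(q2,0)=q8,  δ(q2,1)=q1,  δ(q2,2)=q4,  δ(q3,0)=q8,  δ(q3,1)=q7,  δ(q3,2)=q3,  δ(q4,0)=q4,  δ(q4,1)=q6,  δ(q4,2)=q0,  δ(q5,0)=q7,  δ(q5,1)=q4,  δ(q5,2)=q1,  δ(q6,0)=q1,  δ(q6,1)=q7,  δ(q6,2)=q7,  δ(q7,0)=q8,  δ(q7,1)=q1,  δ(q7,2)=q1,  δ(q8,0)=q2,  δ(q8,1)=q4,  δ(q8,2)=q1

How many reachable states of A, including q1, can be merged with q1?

States {q3} cannot be reached from the start state, so discard them.
P0 = {q0,q6} | {q1,q2,q4,q5,q7,q8}.
On input 1, block {q1,q2,q4,q5,q7,q8} splits into {q2,q5,q7,q8} and {q1,q4}.
The partition is now stable with 3 blocks: {q0,q6} | {q2,q5,q7,q8} | {q1,q4}.
State q1 belongs to the block {q1,q4}, which has 2 states.

2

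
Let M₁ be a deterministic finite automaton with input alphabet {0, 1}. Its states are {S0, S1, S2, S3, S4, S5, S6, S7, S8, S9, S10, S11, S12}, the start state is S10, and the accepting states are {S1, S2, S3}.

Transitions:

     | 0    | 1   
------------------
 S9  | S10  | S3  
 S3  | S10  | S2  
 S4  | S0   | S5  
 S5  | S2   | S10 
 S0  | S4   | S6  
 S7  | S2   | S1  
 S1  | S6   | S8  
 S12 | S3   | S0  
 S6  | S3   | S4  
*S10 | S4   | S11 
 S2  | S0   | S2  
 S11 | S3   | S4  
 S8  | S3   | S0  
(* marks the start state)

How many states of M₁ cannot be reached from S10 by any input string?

BFS from S10 reaches {S0, S2, S3, S4, S5, S6, S10, S11}; the 5 state(s) S1, S7, S8, S9, S12 are never visited.

5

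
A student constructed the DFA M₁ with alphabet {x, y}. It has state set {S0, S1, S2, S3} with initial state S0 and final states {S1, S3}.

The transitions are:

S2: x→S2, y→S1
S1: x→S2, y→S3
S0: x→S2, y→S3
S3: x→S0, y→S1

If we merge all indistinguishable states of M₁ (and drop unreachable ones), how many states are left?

Start with accepting vs non-accepting: {S1,S3} | {S0,S2}.
The partition is now stable with 2 blocks: {S1,S3} | {S0,S2}.

2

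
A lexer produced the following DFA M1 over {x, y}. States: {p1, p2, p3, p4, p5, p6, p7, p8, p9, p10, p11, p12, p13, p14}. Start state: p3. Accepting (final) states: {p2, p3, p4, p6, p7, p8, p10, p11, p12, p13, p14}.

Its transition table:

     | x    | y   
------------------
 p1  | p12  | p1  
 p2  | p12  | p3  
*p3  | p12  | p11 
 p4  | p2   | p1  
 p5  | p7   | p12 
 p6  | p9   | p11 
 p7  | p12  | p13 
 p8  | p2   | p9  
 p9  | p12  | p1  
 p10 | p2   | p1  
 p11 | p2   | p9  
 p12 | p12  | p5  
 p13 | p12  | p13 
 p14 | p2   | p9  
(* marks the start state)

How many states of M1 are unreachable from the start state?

5

Starting at p3 and following transitions, the reachable set is {p1, p2, p3, p5, p7, p9, p11, p12, p13}. That leaves p4, p6, p8, p10, p14 unreachable — 5 in total.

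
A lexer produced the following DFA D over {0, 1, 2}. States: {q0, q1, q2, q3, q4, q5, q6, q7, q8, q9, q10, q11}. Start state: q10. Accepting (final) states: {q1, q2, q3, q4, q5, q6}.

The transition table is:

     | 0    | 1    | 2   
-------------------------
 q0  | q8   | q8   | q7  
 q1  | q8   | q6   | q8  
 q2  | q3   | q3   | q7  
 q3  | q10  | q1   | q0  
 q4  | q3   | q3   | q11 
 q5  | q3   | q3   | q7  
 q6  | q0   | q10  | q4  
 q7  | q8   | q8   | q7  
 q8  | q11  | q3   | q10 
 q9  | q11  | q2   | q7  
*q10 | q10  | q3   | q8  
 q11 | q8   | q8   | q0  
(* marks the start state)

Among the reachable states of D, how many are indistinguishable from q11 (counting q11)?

Reachable states from the start: {q0,q1,q3,q4,q6,q7,q8,q10,q11}. Unreachable: {q2,q5,q9} — drop them.
Start with accepting vs non-accepting: {q1,q3,q4,q6} | {q0,q7,q8,q10,q11}.
On input 0, block {q1,q3,q4,q6} splits into {q1,q3,q6} and {q4}.
Refine {q1,q3,q6} on symbol 1: members go to different blocks, giving {q1,q3} and {q6}.
On input 1, block {q1,q3} splits into {q1} and {q3}.
Split {q0,q7,q8,q10,q11} by δ(·,1) → {q0,q7,q11} and {q8,q10}.
Split {q8,q10} by δ(·,0) → {q8} and {q10}.
No further refinement is possible. Final partition (7 blocks): {q1} | {q0,q7,q11} | {q4} | {q6} | {q3} | {q8} | {q10}.
The equivalence class containing q11 is {q0,q7,q11}, of size 3.

3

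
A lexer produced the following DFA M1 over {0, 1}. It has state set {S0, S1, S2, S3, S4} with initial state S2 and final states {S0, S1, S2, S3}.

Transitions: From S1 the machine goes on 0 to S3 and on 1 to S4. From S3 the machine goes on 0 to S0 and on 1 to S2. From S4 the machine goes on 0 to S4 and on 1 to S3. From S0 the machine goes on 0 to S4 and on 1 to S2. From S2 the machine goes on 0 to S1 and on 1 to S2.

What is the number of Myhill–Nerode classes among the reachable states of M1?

5

P0 = {S0,S1,S2,S3} | {S4}.
Split {S0,S1,S2,S3} by δ(·,0) → {S1,S2,S3} and {S0}.
On input 0, block {S1,S2,S3} splits into {S1,S2} and {S3}.
Split {S1,S2} by δ(·,0) → {S1} and {S2}.
Stable partition: {S1} | {S4} | {S0} | {S3} | {S2} — 5 equivalence classes.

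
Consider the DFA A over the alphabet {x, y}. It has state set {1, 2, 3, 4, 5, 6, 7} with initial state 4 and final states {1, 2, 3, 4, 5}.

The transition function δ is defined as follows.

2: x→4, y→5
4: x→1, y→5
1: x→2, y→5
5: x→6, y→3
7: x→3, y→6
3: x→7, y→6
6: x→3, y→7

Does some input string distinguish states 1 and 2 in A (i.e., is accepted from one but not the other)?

No

Every state is reachable, so we keep all 7.
Initial partition by acceptance: {1,2,3,4,5} | {6,7}.
On input x, block {1,2,3,4,5} splits into {1,2,4} and {3,5}.
Refine {3,5} on symbol y: members go to different blocks, giving {3} and {5}.
Stable partition: {1,2,4} | {6,7} | {3} | {5} — 4 equivalence classes.
1 and 2 lie in the same block of the stable partition, so they are equivalent — no string distinguishes them.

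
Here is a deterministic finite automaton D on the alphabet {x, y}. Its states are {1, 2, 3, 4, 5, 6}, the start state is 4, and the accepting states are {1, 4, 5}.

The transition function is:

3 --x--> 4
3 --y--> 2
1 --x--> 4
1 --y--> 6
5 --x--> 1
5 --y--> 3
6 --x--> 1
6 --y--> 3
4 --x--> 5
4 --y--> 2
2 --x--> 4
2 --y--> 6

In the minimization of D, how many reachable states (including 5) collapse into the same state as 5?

3

Every state is reachable, so we keep all 6.
P0 = {1,4,5} | {2,3,6}.
Stable partition: {1,4,5} | {2,3,6} — 2 equivalence classes.
State 5 belongs to the block {1,4,5}, which has 3 states.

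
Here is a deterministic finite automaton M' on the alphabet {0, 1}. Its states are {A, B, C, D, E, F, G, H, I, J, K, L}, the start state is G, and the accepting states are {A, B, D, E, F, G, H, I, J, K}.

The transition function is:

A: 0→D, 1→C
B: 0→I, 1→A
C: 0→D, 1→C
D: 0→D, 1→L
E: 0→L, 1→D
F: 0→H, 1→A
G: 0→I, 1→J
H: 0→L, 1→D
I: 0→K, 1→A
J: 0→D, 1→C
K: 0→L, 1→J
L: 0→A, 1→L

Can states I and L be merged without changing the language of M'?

No

Reachable states from the start: {A,C,D,G,I,J,K,L}. Unreachable: {B,E,F,H} — drop them.
P0 = {A,D,G,I,J,K} | {C,L}.
On input 0, block {A,D,G,I,J,K} splits into {A,D,G,I,J} and {K}.
Split {A,D,G,I,J} by δ(·,0) → {A,D,G,J} and {I}.
On input 0, block {A,D,G,J} splits into {A,D,J} and {G}.
The partition is now stable with 5 blocks: {A,D,J} | {C,L} | {K} | {I} | {G}.
I and L end up in different blocks, so they are distinguishable. For instance, the string 'ε' is accepted from only I.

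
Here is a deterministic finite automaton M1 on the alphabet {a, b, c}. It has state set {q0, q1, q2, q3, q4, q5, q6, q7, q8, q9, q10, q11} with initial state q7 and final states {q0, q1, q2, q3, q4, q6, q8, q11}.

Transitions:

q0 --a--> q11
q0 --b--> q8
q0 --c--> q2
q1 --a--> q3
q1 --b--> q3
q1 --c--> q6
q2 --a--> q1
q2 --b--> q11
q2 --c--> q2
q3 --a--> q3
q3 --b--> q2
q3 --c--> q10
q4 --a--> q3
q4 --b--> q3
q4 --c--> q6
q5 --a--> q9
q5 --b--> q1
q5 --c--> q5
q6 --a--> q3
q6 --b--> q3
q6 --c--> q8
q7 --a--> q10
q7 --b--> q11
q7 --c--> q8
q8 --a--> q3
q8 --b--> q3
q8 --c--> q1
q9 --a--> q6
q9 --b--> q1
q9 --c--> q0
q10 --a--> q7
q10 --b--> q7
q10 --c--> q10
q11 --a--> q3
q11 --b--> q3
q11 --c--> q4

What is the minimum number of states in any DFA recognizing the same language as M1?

States {q0,q5,q9} cannot be reached from the start state, so discard them.
Start with accepting vs non-accepting: {q1,q2,q3,q4,q6,q8,q11} | {q7,q10}.
Split {q1,q2,q3,q4,q6,q8,q11} by δ(·,c) → {q1,q2,q4,q6,q8,q11} and {q3}.
Refine {q1,q2,q4,q6,q8,q11} on symbol a: members go to different blocks, giving {q1,q4,q6,q8,q11} and {q2}.
On input b, block {q7,q10} splits into {q7} and {q10}.
Stable partition: {q1,q4,q6,q8,q11} | {q7} | {q3} | {q2} | {q10} — 5 equivalence classes.

5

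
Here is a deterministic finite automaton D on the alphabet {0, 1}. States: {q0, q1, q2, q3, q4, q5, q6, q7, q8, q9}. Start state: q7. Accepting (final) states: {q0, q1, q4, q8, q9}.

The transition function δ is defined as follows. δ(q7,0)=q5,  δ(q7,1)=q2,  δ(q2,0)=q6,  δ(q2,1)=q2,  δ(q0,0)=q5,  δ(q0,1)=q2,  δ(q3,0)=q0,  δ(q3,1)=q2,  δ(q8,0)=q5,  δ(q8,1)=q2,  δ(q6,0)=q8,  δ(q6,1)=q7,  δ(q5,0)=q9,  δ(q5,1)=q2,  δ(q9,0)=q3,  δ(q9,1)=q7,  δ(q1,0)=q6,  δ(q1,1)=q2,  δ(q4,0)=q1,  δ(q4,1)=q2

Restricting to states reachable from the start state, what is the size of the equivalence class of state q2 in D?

States {q1,q4} cannot be reached from the start state, so discard them.
P0 = {q0,q8,q9} | {q2,q3,q5,q6,q7}.
Split {q2,q3,q5,q6,q7} by δ(·,0) → {q3,q5,q6} and {q2,q7}.
The partition is now stable with 3 blocks: {q0,q8,q9} | {q3,q5,q6} | {q2,q7}.
State q2 belongs to the block {q2,q7}, which has 2 states.

2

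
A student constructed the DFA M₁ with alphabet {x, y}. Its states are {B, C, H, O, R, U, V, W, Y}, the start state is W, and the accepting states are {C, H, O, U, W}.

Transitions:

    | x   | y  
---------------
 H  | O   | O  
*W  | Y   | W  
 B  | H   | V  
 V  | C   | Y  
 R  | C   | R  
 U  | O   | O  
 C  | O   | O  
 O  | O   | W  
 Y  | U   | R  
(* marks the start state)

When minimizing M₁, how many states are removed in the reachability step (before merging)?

BFS from W reaches {C, O, R, U, W, Y}; the 3 state(s) B, H, V are never visited.

3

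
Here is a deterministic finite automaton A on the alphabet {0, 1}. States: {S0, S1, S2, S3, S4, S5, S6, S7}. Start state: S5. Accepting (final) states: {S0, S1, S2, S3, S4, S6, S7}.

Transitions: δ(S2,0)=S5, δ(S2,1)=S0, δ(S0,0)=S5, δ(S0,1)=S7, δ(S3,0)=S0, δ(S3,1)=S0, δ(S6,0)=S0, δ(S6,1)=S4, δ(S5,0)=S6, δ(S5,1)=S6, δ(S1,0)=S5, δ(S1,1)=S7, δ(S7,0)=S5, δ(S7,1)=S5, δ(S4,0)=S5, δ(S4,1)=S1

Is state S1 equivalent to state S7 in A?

Reachable states from the start: {S0,S1,S4,S5,S6,S7}. Unreachable: {S2,S3} — drop them.
Start with accepting vs non-accepting: {S0,S1,S4,S6,S7} | {S5}.
Refine {S0,S1,S4,S6,S7} on symbol 0: members go to different blocks, giving {S0,S1,S4,S7} and {S6}.
Split {S0,S1,S4,S7} by δ(·,1) → {S0,S1,S4} and {S7}.
Split {S0,S1,S4} by δ(·,1) → {S0,S1} and {S4}.
The partition is now stable with 5 blocks: {S0,S1} | {S5} | {S6} | {S7} | {S4}.
S1 and S7 end up in different blocks, so they are distinguishable. For instance, the string '1' is accepted from only S1.

No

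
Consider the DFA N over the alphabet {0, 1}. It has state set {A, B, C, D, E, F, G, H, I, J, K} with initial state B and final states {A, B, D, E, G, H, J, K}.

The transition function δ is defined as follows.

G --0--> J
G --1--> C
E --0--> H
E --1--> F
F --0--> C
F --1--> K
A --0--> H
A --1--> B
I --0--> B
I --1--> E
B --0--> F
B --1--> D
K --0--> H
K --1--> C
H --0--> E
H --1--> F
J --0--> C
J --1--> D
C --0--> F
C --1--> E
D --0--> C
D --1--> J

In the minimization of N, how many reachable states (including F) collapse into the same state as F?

2

First remove the unreachable states {A,G,I}; 8 states remain.
Start with accepting vs non-accepting: {B,D,E,H,J,K} | {C,F}.
On input 0, block {B,D,E,H,J,K} splits into {B,D,J} and {E,H,K}.
Stable partition: {B,D,J} | {C,F} | {E,H,K} — 3 equivalence classes.
State F belongs to the block {C,F}, which has 2 states.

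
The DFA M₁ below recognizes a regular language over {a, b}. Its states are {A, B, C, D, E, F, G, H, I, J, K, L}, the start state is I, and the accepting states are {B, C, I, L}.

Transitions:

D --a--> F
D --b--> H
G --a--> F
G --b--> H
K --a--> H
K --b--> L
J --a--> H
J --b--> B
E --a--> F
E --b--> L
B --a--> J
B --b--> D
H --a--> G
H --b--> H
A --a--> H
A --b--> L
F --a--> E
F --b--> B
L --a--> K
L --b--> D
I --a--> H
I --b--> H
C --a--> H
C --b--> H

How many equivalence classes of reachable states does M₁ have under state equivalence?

6

States {A,C} cannot be reached from the start state, so discard them.
P0 = {B,I,L} | {D,E,F,G,H,J,K}.
Split {D,E,F,G,H,J,K} by δ(·,b) → {E,F,J,K} and {D,G,H}.
On input a, block {B,I,L} splits into {B,L} and {I}.
Split {E,F,J,K} by δ(·,a) → {E,F} and {J,K}.
On input a, block {D,G,H} splits into {D,G} and {H}.
No further refinement is possible. Final partition (6 blocks): {B,L} | {E,F} | {D,G} | {I} | {J,K} | {H}.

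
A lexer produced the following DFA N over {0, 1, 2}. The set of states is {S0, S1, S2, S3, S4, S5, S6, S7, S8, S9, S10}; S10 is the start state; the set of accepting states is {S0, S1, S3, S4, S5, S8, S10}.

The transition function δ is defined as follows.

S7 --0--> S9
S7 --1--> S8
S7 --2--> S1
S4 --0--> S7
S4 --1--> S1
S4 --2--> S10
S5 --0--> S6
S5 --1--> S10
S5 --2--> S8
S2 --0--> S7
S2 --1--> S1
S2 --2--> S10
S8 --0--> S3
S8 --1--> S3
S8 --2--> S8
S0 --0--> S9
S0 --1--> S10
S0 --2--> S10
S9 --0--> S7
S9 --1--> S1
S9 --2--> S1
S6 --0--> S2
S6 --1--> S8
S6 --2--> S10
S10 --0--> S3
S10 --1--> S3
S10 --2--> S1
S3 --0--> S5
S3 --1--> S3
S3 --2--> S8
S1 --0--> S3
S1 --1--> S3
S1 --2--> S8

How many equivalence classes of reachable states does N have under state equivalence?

4

Reachable states from the start: {S1,S2,S3,S5,S6,S7,S8,S9,S10}. Unreachable: {S0,S4} — drop them.
P0 = {S1,S3,S5,S8,S10} | {S2,S6,S7,S9}.
Split {S1,S3,S5,S8,S10} by δ(·,0) → {S1,S3,S8,S10} and {S5}.
Refine {S1,S3,S8,S10} on symbol 0: members go to different blocks, giving {S1,S8,S10} and {S3}.
Stable partition: {S1,S8,S10} | {S2,S6,S7,S9} | {S5} | {S3} — 4 equivalence classes.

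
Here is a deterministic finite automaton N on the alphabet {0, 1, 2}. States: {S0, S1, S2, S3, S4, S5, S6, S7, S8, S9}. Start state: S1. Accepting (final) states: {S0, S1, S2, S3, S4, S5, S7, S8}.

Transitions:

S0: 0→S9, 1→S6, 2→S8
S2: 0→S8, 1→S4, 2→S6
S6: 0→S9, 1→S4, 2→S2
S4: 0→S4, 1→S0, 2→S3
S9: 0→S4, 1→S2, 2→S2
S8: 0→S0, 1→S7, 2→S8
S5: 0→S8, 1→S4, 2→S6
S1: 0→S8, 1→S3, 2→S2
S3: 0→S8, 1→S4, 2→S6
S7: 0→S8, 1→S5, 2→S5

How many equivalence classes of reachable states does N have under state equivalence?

7

Initial partition by acceptance: {S0,S1,S2,S3,S4,S5,S7,S8} | {S6,S9}.
Refine {S0,S1,S2,S3,S4,S5,S7,S8} on symbol 0: members go to different blocks, giving {S1,S2,S3,S4,S5,S7,S8} and {S0}.
On input 0, block {S1,S2,S3,S4,S5,S7,S8} splits into {S1,S2,S3,S4,S5,S7} and {S8}.
Refine {S1,S2,S3,S4,S5,S7} on symbol 0: members go to different blocks, giving {S1,S2,S3,S5,S7} and {S4}.
Refine {S1,S2,S3,S5,S7} on symbol 1: members go to different blocks, giving {S2,S3,S5} and {S1,S7}.
Split {S6,S9} by δ(·,0) → {S6} and {S9}.
No further refinement is possible. Final partition (7 blocks): {S2,S3,S5} | {S6} | {S0} | {S8} | {S4} | {S1,S7} | {S9}.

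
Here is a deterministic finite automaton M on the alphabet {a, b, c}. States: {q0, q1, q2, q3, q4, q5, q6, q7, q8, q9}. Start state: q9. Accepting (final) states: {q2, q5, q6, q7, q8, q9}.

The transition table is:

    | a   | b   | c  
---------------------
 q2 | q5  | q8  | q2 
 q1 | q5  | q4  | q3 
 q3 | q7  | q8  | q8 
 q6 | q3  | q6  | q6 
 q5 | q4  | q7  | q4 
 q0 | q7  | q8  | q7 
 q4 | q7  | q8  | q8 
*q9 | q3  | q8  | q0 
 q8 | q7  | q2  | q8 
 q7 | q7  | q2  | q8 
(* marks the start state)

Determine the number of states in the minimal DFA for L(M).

4

States {q1,q6} cannot be reached from the start state, so discard them.
Start with accepting vs non-accepting: {q2,q5,q7,q8,q9} | {q0,q3,q4}.
On input a, block {q2,q5,q7,q8,q9} splits into {q2,q7,q8} and {q5,q9}.
On input a, block {q2,q7,q8} splits into {q7,q8} and {q2}.
No further refinement is possible. Final partition (4 blocks): {q7,q8} | {q0,q3,q4} | {q5,q9} | {q2}.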